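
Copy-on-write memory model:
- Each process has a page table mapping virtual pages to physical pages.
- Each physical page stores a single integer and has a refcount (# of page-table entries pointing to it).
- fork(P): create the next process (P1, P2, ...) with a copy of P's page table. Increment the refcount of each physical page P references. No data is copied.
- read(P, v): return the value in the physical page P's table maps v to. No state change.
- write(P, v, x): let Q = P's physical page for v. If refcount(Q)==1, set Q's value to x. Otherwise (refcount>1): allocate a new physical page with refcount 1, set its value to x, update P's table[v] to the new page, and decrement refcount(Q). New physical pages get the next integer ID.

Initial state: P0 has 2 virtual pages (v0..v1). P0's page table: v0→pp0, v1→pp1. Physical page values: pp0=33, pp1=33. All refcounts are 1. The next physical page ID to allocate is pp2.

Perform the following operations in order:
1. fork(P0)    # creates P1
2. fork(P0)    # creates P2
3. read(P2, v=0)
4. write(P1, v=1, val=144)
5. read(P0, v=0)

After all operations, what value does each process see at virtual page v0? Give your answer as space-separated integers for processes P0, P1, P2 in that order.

Op 1: fork(P0) -> P1. 2 ppages; refcounts: pp0:2 pp1:2
Op 2: fork(P0) -> P2. 2 ppages; refcounts: pp0:3 pp1:3
Op 3: read(P2, v0) -> 33. No state change.
Op 4: write(P1, v1, 144). refcount(pp1)=3>1 -> COPY to pp2. 3 ppages; refcounts: pp0:3 pp1:2 pp2:1
Op 5: read(P0, v0) -> 33. No state change.
P0: v0 -> pp0 = 33
P1: v0 -> pp0 = 33
P2: v0 -> pp0 = 33

Answer: 33 33 33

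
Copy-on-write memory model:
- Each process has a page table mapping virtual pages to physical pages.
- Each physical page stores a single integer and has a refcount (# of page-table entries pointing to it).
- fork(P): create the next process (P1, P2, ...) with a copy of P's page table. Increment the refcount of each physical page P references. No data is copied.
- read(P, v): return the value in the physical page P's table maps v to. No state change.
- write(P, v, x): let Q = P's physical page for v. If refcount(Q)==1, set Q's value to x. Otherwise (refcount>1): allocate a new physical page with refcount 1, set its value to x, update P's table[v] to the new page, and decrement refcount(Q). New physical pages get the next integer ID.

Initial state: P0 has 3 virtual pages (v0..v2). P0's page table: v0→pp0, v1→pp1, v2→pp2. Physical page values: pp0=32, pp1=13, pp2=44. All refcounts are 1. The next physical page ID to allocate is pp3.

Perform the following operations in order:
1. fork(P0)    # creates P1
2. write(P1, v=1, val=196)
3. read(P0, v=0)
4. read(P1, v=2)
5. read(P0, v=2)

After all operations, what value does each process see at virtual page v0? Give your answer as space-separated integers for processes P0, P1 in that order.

Op 1: fork(P0) -> P1. 3 ppages; refcounts: pp0:2 pp1:2 pp2:2
Op 2: write(P1, v1, 196). refcount(pp1)=2>1 -> COPY to pp3. 4 ppages; refcounts: pp0:2 pp1:1 pp2:2 pp3:1
Op 3: read(P0, v0) -> 32. No state change.
Op 4: read(P1, v2) -> 44. No state change.
Op 5: read(P0, v2) -> 44. No state change.
P0: v0 -> pp0 = 32
P1: v0 -> pp0 = 32

Answer: 32 32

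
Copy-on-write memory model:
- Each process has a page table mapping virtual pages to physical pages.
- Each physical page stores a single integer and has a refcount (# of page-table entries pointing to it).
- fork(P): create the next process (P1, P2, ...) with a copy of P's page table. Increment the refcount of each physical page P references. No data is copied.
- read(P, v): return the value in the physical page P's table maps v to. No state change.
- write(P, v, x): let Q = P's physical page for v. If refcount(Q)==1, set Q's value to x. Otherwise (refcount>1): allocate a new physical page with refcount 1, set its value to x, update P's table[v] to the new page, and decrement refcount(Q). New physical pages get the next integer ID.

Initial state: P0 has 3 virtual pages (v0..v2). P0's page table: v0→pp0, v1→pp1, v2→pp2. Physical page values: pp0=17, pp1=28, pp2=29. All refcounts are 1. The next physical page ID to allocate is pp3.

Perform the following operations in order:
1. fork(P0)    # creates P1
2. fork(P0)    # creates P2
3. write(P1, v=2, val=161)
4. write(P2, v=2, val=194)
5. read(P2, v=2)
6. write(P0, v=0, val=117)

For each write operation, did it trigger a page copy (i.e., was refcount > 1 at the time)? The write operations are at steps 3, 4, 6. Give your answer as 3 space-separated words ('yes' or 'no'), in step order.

Op 1: fork(P0) -> P1. 3 ppages; refcounts: pp0:2 pp1:2 pp2:2
Op 2: fork(P0) -> P2. 3 ppages; refcounts: pp0:3 pp1:3 pp2:3
Op 3: write(P1, v2, 161). refcount(pp2)=3>1 -> COPY to pp3. 4 ppages; refcounts: pp0:3 pp1:3 pp2:2 pp3:1
Op 4: write(P2, v2, 194). refcount(pp2)=2>1 -> COPY to pp4. 5 ppages; refcounts: pp0:3 pp1:3 pp2:1 pp3:1 pp4:1
Op 5: read(P2, v2) -> 194. No state change.
Op 6: write(P0, v0, 117). refcount(pp0)=3>1 -> COPY to pp5. 6 ppages; refcounts: pp0:2 pp1:3 pp2:1 pp3:1 pp4:1 pp5:1

yes yes yes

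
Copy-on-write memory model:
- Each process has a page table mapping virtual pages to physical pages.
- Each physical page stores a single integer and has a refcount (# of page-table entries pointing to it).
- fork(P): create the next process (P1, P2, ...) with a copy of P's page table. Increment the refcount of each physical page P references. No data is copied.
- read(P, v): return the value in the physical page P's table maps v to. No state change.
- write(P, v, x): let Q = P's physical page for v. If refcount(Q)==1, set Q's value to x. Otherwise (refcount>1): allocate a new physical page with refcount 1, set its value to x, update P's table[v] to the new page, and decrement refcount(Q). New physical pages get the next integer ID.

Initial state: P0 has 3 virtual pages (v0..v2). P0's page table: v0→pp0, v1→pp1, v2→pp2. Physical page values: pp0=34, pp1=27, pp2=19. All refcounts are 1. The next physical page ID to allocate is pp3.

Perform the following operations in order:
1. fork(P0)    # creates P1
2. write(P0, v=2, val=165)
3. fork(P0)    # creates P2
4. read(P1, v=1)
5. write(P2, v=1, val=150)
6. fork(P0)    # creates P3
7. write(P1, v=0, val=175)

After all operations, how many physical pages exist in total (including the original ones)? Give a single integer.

Answer: 6

Derivation:
Op 1: fork(P0) -> P1. 3 ppages; refcounts: pp0:2 pp1:2 pp2:2
Op 2: write(P0, v2, 165). refcount(pp2)=2>1 -> COPY to pp3. 4 ppages; refcounts: pp0:2 pp1:2 pp2:1 pp3:1
Op 3: fork(P0) -> P2. 4 ppages; refcounts: pp0:3 pp1:3 pp2:1 pp3:2
Op 4: read(P1, v1) -> 27. No state change.
Op 5: write(P2, v1, 150). refcount(pp1)=3>1 -> COPY to pp4. 5 ppages; refcounts: pp0:3 pp1:2 pp2:1 pp3:2 pp4:1
Op 6: fork(P0) -> P3. 5 ppages; refcounts: pp0:4 pp1:3 pp2:1 pp3:3 pp4:1
Op 7: write(P1, v0, 175). refcount(pp0)=4>1 -> COPY to pp5. 6 ppages; refcounts: pp0:3 pp1:3 pp2:1 pp3:3 pp4:1 pp5:1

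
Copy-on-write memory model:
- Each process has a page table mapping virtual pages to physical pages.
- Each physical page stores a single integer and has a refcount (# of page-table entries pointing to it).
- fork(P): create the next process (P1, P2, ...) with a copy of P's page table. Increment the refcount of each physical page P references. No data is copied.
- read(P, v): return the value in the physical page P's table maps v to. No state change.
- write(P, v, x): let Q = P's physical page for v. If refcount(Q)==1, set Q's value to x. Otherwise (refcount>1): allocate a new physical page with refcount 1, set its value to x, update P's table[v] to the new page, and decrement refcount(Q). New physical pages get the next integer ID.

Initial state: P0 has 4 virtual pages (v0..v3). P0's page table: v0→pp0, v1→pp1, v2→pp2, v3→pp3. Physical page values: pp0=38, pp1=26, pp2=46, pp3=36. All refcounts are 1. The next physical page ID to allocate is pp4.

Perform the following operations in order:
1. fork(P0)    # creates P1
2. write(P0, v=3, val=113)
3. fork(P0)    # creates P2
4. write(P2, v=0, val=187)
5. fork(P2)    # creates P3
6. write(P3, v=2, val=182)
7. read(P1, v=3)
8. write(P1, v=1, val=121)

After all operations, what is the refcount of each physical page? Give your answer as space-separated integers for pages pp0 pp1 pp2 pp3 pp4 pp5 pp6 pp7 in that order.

Answer: 2 3 3 1 3 2 1 1

Derivation:
Op 1: fork(P0) -> P1. 4 ppages; refcounts: pp0:2 pp1:2 pp2:2 pp3:2
Op 2: write(P0, v3, 113). refcount(pp3)=2>1 -> COPY to pp4. 5 ppages; refcounts: pp0:2 pp1:2 pp2:2 pp3:1 pp4:1
Op 3: fork(P0) -> P2. 5 ppages; refcounts: pp0:3 pp1:3 pp2:3 pp3:1 pp4:2
Op 4: write(P2, v0, 187). refcount(pp0)=3>1 -> COPY to pp5. 6 ppages; refcounts: pp0:2 pp1:3 pp2:3 pp3:1 pp4:2 pp5:1
Op 5: fork(P2) -> P3. 6 ppages; refcounts: pp0:2 pp1:4 pp2:4 pp3:1 pp4:3 pp5:2
Op 6: write(P3, v2, 182). refcount(pp2)=4>1 -> COPY to pp6. 7 ppages; refcounts: pp0:2 pp1:4 pp2:3 pp3:1 pp4:3 pp5:2 pp6:1
Op 7: read(P1, v3) -> 36. No state change.
Op 8: write(P1, v1, 121). refcount(pp1)=4>1 -> COPY to pp7. 8 ppages; refcounts: pp0:2 pp1:3 pp2:3 pp3:1 pp4:3 pp5:2 pp6:1 pp7:1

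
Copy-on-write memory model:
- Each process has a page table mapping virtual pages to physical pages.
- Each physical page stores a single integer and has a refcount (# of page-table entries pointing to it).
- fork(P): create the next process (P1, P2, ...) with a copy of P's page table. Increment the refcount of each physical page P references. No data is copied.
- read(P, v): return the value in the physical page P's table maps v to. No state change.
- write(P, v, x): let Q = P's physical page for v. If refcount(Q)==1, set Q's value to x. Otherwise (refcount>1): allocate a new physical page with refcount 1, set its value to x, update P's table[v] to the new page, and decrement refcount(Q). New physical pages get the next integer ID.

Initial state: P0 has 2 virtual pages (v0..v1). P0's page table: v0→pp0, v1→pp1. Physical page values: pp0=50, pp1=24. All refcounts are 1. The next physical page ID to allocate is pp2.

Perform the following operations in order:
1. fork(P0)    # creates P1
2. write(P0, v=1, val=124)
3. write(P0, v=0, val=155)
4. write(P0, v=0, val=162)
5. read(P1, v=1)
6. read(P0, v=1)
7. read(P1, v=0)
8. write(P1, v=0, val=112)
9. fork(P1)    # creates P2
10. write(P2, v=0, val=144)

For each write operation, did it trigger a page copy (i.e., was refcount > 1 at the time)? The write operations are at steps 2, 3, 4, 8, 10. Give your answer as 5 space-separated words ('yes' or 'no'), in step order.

Op 1: fork(P0) -> P1. 2 ppages; refcounts: pp0:2 pp1:2
Op 2: write(P0, v1, 124). refcount(pp1)=2>1 -> COPY to pp2. 3 ppages; refcounts: pp0:2 pp1:1 pp2:1
Op 3: write(P0, v0, 155). refcount(pp0)=2>1 -> COPY to pp3. 4 ppages; refcounts: pp0:1 pp1:1 pp2:1 pp3:1
Op 4: write(P0, v0, 162). refcount(pp3)=1 -> write in place. 4 ppages; refcounts: pp0:1 pp1:1 pp2:1 pp3:1
Op 5: read(P1, v1) -> 24. No state change.
Op 6: read(P0, v1) -> 124. No state change.
Op 7: read(P1, v0) -> 50. No state change.
Op 8: write(P1, v0, 112). refcount(pp0)=1 -> write in place. 4 ppages; refcounts: pp0:1 pp1:1 pp2:1 pp3:1
Op 9: fork(P1) -> P2. 4 ppages; refcounts: pp0:2 pp1:2 pp2:1 pp3:1
Op 10: write(P2, v0, 144). refcount(pp0)=2>1 -> COPY to pp4. 5 ppages; refcounts: pp0:1 pp1:2 pp2:1 pp3:1 pp4:1

yes yes no no yes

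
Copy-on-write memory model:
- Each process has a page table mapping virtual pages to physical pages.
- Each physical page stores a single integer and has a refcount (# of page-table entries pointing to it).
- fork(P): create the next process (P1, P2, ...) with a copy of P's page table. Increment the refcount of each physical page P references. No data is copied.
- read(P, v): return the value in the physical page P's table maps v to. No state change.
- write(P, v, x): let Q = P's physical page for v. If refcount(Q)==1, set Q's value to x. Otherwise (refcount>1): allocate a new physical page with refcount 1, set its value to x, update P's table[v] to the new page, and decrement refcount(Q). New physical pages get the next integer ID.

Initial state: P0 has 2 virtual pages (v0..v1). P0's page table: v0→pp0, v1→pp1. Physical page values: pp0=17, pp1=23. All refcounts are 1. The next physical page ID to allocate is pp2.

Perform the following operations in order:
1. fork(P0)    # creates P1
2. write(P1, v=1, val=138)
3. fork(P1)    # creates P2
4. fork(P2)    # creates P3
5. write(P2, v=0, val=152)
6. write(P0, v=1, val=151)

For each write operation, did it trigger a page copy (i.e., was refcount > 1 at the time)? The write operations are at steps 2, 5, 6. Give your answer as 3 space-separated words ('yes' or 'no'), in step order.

Op 1: fork(P0) -> P1. 2 ppages; refcounts: pp0:2 pp1:2
Op 2: write(P1, v1, 138). refcount(pp1)=2>1 -> COPY to pp2. 3 ppages; refcounts: pp0:2 pp1:1 pp2:1
Op 3: fork(P1) -> P2. 3 ppages; refcounts: pp0:3 pp1:1 pp2:2
Op 4: fork(P2) -> P3. 3 ppages; refcounts: pp0:4 pp1:1 pp2:3
Op 5: write(P2, v0, 152). refcount(pp0)=4>1 -> COPY to pp3. 4 ppages; refcounts: pp0:3 pp1:1 pp2:3 pp3:1
Op 6: write(P0, v1, 151). refcount(pp1)=1 -> write in place. 4 ppages; refcounts: pp0:3 pp1:1 pp2:3 pp3:1

yes yes no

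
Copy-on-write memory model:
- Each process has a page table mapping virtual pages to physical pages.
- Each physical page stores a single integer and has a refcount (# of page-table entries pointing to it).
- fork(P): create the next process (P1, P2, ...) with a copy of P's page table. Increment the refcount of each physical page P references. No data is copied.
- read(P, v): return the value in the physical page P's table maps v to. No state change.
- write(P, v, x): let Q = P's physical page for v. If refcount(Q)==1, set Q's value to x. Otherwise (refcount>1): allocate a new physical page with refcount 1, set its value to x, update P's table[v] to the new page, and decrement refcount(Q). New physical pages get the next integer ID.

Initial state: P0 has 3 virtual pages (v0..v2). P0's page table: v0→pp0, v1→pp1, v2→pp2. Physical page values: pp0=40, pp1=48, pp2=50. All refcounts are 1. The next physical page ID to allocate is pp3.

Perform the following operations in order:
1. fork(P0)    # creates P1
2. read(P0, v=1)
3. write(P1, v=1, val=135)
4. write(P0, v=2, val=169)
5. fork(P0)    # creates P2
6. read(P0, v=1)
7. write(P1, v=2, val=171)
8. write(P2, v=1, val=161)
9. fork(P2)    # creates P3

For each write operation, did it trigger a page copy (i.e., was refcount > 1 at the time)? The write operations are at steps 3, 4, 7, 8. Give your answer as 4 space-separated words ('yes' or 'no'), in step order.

Op 1: fork(P0) -> P1. 3 ppages; refcounts: pp0:2 pp1:2 pp2:2
Op 2: read(P0, v1) -> 48. No state change.
Op 3: write(P1, v1, 135). refcount(pp1)=2>1 -> COPY to pp3. 4 ppages; refcounts: pp0:2 pp1:1 pp2:2 pp3:1
Op 4: write(P0, v2, 169). refcount(pp2)=2>1 -> COPY to pp4. 5 ppages; refcounts: pp0:2 pp1:1 pp2:1 pp3:1 pp4:1
Op 5: fork(P0) -> P2. 5 ppages; refcounts: pp0:3 pp1:2 pp2:1 pp3:1 pp4:2
Op 6: read(P0, v1) -> 48. No state change.
Op 7: write(P1, v2, 171). refcount(pp2)=1 -> write in place. 5 ppages; refcounts: pp0:3 pp1:2 pp2:1 pp3:1 pp4:2
Op 8: write(P2, v1, 161). refcount(pp1)=2>1 -> COPY to pp5. 6 ppages; refcounts: pp0:3 pp1:1 pp2:1 pp3:1 pp4:2 pp5:1
Op 9: fork(P2) -> P3. 6 ppages; refcounts: pp0:4 pp1:1 pp2:1 pp3:1 pp4:3 pp5:2

yes yes no yes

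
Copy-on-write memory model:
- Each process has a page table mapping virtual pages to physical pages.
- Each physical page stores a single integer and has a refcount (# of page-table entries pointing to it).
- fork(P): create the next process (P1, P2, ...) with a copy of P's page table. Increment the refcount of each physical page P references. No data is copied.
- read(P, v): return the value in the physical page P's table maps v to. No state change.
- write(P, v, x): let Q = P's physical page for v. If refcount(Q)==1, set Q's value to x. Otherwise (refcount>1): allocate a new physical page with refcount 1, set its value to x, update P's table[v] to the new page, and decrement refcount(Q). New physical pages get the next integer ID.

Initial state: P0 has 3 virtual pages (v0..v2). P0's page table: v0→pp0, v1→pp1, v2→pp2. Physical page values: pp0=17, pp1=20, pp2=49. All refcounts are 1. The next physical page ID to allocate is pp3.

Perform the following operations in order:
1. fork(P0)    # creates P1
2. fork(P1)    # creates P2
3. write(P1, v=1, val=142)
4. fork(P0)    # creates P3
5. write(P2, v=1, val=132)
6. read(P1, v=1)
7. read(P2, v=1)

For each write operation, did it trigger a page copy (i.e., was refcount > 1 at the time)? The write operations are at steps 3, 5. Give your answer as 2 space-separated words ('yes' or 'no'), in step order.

Op 1: fork(P0) -> P1. 3 ppages; refcounts: pp0:2 pp1:2 pp2:2
Op 2: fork(P1) -> P2. 3 ppages; refcounts: pp0:3 pp1:3 pp2:3
Op 3: write(P1, v1, 142). refcount(pp1)=3>1 -> COPY to pp3. 4 ppages; refcounts: pp0:3 pp1:2 pp2:3 pp3:1
Op 4: fork(P0) -> P3. 4 ppages; refcounts: pp0:4 pp1:3 pp2:4 pp3:1
Op 5: write(P2, v1, 132). refcount(pp1)=3>1 -> COPY to pp4. 5 ppages; refcounts: pp0:4 pp1:2 pp2:4 pp3:1 pp4:1
Op 6: read(P1, v1) -> 142. No state change.
Op 7: read(P2, v1) -> 132. No state change.

yes yes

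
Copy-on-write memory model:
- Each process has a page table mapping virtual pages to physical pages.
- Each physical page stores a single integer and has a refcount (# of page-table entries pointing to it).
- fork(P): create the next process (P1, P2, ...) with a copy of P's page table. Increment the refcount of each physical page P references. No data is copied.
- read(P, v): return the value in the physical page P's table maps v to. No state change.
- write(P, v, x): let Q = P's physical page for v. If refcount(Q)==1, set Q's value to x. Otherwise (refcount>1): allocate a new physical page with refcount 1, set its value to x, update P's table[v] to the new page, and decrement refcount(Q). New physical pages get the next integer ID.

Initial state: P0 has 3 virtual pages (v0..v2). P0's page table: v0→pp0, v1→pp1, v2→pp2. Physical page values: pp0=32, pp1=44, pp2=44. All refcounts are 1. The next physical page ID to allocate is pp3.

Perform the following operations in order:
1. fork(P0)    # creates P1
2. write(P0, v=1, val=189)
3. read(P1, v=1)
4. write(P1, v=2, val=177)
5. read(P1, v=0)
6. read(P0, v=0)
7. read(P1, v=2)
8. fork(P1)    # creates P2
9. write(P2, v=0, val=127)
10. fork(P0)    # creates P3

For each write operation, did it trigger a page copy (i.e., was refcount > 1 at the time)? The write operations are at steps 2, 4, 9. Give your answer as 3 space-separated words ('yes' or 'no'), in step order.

Op 1: fork(P0) -> P1. 3 ppages; refcounts: pp0:2 pp1:2 pp2:2
Op 2: write(P0, v1, 189). refcount(pp1)=2>1 -> COPY to pp3. 4 ppages; refcounts: pp0:2 pp1:1 pp2:2 pp3:1
Op 3: read(P1, v1) -> 44. No state change.
Op 4: write(P1, v2, 177). refcount(pp2)=2>1 -> COPY to pp4. 5 ppages; refcounts: pp0:2 pp1:1 pp2:1 pp3:1 pp4:1
Op 5: read(P1, v0) -> 32. No state change.
Op 6: read(P0, v0) -> 32. No state change.
Op 7: read(P1, v2) -> 177. No state change.
Op 8: fork(P1) -> P2. 5 ppages; refcounts: pp0:3 pp1:2 pp2:1 pp3:1 pp4:2
Op 9: write(P2, v0, 127). refcount(pp0)=3>1 -> COPY to pp5. 6 ppages; refcounts: pp0:2 pp1:2 pp2:1 pp3:1 pp4:2 pp5:1
Op 10: fork(P0) -> P3. 6 ppages; refcounts: pp0:3 pp1:2 pp2:2 pp3:2 pp4:2 pp5:1

yes yes yes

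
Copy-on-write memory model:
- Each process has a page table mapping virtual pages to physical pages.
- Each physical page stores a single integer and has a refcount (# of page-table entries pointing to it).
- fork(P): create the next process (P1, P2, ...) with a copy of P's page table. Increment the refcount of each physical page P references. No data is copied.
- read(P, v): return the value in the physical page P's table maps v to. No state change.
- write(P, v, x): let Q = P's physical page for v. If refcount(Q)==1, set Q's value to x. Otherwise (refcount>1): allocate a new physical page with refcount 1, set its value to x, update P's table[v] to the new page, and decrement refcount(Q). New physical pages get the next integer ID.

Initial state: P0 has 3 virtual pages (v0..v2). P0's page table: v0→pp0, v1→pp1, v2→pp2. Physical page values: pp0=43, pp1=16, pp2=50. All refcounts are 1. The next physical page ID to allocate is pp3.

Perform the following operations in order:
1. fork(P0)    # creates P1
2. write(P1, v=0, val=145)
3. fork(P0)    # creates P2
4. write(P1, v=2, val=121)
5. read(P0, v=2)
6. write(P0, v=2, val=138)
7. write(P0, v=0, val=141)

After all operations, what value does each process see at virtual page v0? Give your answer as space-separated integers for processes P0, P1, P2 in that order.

Answer: 141 145 43

Derivation:
Op 1: fork(P0) -> P1. 3 ppages; refcounts: pp0:2 pp1:2 pp2:2
Op 2: write(P1, v0, 145). refcount(pp0)=2>1 -> COPY to pp3. 4 ppages; refcounts: pp0:1 pp1:2 pp2:2 pp3:1
Op 3: fork(P0) -> P2. 4 ppages; refcounts: pp0:2 pp1:3 pp2:3 pp3:1
Op 4: write(P1, v2, 121). refcount(pp2)=3>1 -> COPY to pp4. 5 ppages; refcounts: pp0:2 pp1:3 pp2:2 pp3:1 pp4:1
Op 5: read(P0, v2) -> 50. No state change.
Op 6: write(P0, v2, 138). refcount(pp2)=2>1 -> COPY to pp5. 6 ppages; refcounts: pp0:2 pp1:3 pp2:1 pp3:1 pp4:1 pp5:1
Op 7: write(P0, v0, 141). refcount(pp0)=2>1 -> COPY to pp6. 7 ppages; refcounts: pp0:1 pp1:3 pp2:1 pp3:1 pp4:1 pp5:1 pp6:1
P0: v0 -> pp6 = 141
P1: v0 -> pp3 = 145
P2: v0 -> pp0 = 43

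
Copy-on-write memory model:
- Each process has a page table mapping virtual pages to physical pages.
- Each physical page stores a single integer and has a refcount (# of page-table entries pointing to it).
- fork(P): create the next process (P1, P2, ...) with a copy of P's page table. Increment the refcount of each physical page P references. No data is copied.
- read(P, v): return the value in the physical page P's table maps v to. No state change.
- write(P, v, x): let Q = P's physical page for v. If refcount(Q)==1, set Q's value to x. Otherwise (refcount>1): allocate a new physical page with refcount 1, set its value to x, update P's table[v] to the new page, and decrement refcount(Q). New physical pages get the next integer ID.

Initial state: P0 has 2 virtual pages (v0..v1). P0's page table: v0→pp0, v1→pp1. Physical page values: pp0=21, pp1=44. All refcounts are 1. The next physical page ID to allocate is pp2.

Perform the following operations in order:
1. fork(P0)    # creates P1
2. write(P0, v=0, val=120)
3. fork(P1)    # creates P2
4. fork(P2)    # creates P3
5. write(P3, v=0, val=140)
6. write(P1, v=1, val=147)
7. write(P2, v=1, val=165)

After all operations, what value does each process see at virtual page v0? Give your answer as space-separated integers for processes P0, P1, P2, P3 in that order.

Answer: 120 21 21 140

Derivation:
Op 1: fork(P0) -> P1. 2 ppages; refcounts: pp0:2 pp1:2
Op 2: write(P0, v0, 120). refcount(pp0)=2>1 -> COPY to pp2. 3 ppages; refcounts: pp0:1 pp1:2 pp2:1
Op 3: fork(P1) -> P2. 3 ppages; refcounts: pp0:2 pp1:3 pp2:1
Op 4: fork(P2) -> P3. 3 ppages; refcounts: pp0:3 pp1:4 pp2:1
Op 5: write(P3, v0, 140). refcount(pp0)=3>1 -> COPY to pp3. 4 ppages; refcounts: pp0:2 pp1:4 pp2:1 pp3:1
Op 6: write(P1, v1, 147). refcount(pp1)=4>1 -> COPY to pp4. 5 ppages; refcounts: pp0:2 pp1:3 pp2:1 pp3:1 pp4:1
Op 7: write(P2, v1, 165). refcount(pp1)=3>1 -> COPY to pp5. 6 ppages; refcounts: pp0:2 pp1:2 pp2:1 pp3:1 pp4:1 pp5:1
P0: v0 -> pp2 = 120
P1: v0 -> pp0 = 21
P2: v0 -> pp0 = 21
P3: v0 -> pp3 = 140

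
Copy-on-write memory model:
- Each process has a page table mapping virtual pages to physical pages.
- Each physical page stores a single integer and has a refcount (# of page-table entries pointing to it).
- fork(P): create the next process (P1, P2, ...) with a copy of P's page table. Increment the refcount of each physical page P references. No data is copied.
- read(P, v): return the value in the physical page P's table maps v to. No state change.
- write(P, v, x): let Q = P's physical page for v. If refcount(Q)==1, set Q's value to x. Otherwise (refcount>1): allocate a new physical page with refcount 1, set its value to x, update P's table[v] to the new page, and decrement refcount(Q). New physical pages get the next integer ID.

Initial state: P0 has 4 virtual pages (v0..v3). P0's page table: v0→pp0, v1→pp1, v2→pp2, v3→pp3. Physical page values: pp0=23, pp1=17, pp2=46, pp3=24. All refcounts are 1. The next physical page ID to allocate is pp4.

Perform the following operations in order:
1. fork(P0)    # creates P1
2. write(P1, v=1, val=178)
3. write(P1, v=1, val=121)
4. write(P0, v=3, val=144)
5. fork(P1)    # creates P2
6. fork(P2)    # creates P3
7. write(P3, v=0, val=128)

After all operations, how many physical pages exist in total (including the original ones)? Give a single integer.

Op 1: fork(P0) -> P1. 4 ppages; refcounts: pp0:2 pp1:2 pp2:2 pp3:2
Op 2: write(P1, v1, 178). refcount(pp1)=2>1 -> COPY to pp4. 5 ppages; refcounts: pp0:2 pp1:1 pp2:2 pp3:2 pp4:1
Op 3: write(P1, v1, 121). refcount(pp4)=1 -> write in place. 5 ppages; refcounts: pp0:2 pp1:1 pp2:2 pp3:2 pp4:1
Op 4: write(P0, v3, 144). refcount(pp3)=2>1 -> COPY to pp5. 6 ppages; refcounts: pp0:2 pp1:1 pp2:2 pp3:1 pp4:1 pp5:1
Op 5: fork(P1) -> P2. 6 ppages; refcounts: pp0:3 pp1:1 pp2:3 pp3:2 pp4:2 pp5:1
Op 6: fork(P2) -> P3. 6 ppages; refcounts: pp0:4 pp1:1 pp2:4 pp3:3 pp4:3 pp5:1
Op 7: write(P3, v0, 128). refcount(pp0)=4>1 -> COPY to pp6. 7 ppages; refcounts: pp0:3 pp1:1 pp2:4 pp3:3 pp4:3 pp5:1 pp6:1

Answer: 7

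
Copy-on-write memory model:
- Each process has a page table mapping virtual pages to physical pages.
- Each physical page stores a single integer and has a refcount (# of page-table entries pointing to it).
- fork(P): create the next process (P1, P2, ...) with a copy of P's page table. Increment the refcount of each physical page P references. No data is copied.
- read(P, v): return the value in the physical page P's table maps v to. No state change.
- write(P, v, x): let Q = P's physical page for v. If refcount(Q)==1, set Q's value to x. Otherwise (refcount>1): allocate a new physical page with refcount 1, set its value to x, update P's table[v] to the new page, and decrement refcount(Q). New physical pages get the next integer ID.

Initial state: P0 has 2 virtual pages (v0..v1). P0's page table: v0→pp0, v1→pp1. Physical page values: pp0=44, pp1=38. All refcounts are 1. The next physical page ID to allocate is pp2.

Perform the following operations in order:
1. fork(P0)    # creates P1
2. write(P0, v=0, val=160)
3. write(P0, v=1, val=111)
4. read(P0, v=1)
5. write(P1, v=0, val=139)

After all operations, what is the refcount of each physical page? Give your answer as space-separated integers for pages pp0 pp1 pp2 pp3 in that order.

Answer: 1 1 1 1

Derivation:
Op 1: fork(P0) -> P1. 2 ppages; refcounts: pp0:2 pp1:2
Op 2: write(P0, v0, 160). refcount(pp0)=2>1 -> COPY to pp2. 3 ppages; refcounts: pp0:1 pp1:2 pp2:1
Op 3: write(P0, v1, 111). refcount(pp1)=2>1 -> COPY to pp3. 4 ppages; refcounts: pp0:1 pp1:1 pp2:1 pp3:1
Op 4: read(P0, v1) -> 111. No state change.
Op 5: write(P1, v0, 139). refcount(pp0)=1 -> write in place. 4 ppages; refcounts: pp0:1 pp1:1 pp2:1 pp3:1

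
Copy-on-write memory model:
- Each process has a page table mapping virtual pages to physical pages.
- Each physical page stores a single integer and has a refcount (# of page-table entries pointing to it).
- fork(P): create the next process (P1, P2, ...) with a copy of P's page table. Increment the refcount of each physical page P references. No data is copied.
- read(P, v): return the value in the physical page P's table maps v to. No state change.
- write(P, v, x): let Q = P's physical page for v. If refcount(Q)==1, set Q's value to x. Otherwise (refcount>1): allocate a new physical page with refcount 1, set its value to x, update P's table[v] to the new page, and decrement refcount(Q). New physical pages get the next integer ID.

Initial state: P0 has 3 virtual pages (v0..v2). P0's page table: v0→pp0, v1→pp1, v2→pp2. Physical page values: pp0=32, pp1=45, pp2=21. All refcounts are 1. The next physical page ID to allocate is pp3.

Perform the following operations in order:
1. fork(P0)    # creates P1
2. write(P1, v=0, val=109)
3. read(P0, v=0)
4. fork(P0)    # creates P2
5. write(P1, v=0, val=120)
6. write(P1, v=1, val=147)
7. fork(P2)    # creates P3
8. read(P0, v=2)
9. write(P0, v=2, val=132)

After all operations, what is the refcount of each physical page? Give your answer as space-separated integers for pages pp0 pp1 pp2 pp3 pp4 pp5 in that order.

Op 1: fork(P0) -> P1. 3 ppages; refcounts: pp0:2 pp1:2 pp2:2
Op 2: write(P1, v0, 109). refcount(pp0)=2>1 -> COPY to pp3. 4 ppages; refcounts: pp0:1 pp1:2 pp2:2 pp3:1
Op 3: read(P0, v0) -> 32. No state change.
Op 4: fork(P0) -> P2. 4 ppages; refcounts: pp0:2 pp1:3 pp2:3 pp3:1
Op 5: write(P1, v0, 120). refcount(pp3)=1 -> write in place. 4 ppages; refcounts: pp0:2 pp1:3 pp2:3 pp3:1
Op 6: write(P1, v1, 147). refcount(pp1)=3>1 -> COPY to pp4. 5 ppages; refcounts: pp0:2 pp1:2 pp2:3 pp3:1 pp4:1
Op 7: fork(P2) -> P3. 5 ppages; refcounts: pp0:3 pp1:3 pp2:4 pp3:1 pp4:1
Op 8: read(P0, v2) -> 21. No state change.
Op 9: write(P0, v2, 132). refcount(pp2)=4>1 -> COPY to pp5. 6 ppages; refcounts: pp0:3 pp1:3 pp2:3 pp3:1 pp4:1 pp5:1

Answer: 3 3 3 1 1 1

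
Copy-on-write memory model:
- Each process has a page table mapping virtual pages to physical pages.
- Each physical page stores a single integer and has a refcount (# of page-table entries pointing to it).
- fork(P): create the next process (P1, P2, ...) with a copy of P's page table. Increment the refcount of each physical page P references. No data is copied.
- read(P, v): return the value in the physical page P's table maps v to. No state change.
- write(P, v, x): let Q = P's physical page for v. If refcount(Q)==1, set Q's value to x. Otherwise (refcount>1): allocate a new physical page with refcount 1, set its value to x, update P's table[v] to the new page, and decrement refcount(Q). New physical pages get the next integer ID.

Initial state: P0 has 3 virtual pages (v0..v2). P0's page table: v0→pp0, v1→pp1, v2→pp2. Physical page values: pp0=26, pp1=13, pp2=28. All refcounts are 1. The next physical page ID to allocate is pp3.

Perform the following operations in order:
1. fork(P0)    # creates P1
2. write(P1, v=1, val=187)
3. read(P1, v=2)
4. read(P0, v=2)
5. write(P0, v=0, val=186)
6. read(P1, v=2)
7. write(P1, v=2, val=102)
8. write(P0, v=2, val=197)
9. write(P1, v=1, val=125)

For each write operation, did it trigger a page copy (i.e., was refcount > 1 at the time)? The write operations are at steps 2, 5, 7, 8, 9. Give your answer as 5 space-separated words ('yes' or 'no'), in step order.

Op 1: fork(P0) -> P1. 3 ppages; refcounts: pp0:2 pp1:2 pp2:2
Op 2: write(P1, v1, 187). refcount(pp1)=2>1 -> COPY to pp3. 4 ppages; refcounts: pp0:2 pp1:1 pp2:2 pp3:1
Op 3: read(P1, v2) -> 28. No state change.
Op 4: read(P0, v2) -> 28. No state change.
Op 5: write(P0, v0, 186). refcount(pp0)=2>1 -> COPY to pp4. 5 ppages; refcounts: pp0:1 pp1:1 pp2:2 pp3:1 pp4:1
Op 6: read(P1, v2) -> 28. No state change.
Op 7: write(P1, v2, 102). refcount(pp2)=2>1 -> COPY to pp5. 6 ppages; refcounts: pp0:1 pp1:1 pp2:1 pp3:1 pp4:1 pp5:1
Op 8: write(P0, v2, 197). refcount(pp2)=1 -> write in place. 6 ppages; refcounts: pp0:1 pp1:1 pp2:1 pp3:1 pp4:1 pp5:1
Op 9: write(P1, v1, 125). refcount(pp3)=1 -> write in place. 6 ppages; refcounts: pp0:1 pp1:1 pp2:1 pp3:1 pp4:1 pp5:1

yes yes yes no no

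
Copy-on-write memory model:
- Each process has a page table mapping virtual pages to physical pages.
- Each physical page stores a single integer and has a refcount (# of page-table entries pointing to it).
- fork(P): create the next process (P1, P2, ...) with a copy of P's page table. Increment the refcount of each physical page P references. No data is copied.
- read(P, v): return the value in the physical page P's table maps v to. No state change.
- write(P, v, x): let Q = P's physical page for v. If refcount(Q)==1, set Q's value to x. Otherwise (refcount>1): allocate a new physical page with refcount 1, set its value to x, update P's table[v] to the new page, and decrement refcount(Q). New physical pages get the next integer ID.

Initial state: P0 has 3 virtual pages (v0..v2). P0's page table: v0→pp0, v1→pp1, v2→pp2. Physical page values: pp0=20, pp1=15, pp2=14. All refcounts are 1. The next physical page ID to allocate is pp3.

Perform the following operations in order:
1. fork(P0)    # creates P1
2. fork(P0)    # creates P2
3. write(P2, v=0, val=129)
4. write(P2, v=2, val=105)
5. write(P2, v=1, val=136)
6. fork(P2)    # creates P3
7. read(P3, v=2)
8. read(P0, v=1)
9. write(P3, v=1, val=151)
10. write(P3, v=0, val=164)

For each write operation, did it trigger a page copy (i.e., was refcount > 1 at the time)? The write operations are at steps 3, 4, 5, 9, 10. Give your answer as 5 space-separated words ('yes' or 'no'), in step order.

Op 1: fork(P0) -> P1. 3 ppages; refcounts: pp0:2 pp1:2 pp2:2
Op 2: fork(P0) -> P2. 3 ppages; refcounts: pp0:3 pp1:3 pp2:3
Op 3: write(P2, v0, 129). refcount(pp0)=3>1 -> COPY to pp3. 4 ppages; refcounts: pp0:2 pp1:3 pp2:3 pp3:1
Op 4: write(P2, v2, 105). refcount(pp2)=3>1 -> COPY to pp4. 5 ppages; refcounts: pp0:2 pp1:3 pp2:2 pp3:1 pp4:1
Op 5: write(P2, v1, 136). refcount(pp1)=3>1 -> COPY to pp5. 6 ppages; refcounts: pp0:2 pp1:2 pp2:2 pp3:1 pp4:1 pp5:1
Op 6: fork(P2) -> P3. 6 ppages; refcounts: pp0:2 pp1:2 pp2:2 pp3:2 pp4:2 pp5:2
Op 7: read(P3, v2) -> 105. No state change.
Op 8: read(P0, v1) -> 15. No state change.
Op 9: write(P3, v1, 151). refcount(pp5)=2>1 -> COPY to pp6. 7 ppages; refcounts: pp0:2 pp1:2 pp2:2 pp3:2 pp4:2 pp5:1 pp6:1
Op 10: write(P3, v0, 164). refcount(pp3)=2>1 -> COPY to pp7. 8 ppages; refcounts: pp0:2 pp1:2 pp2:2 pp3:1 pp4:2 pp5:1 pp6:1 pp7:1

yes yes yes yes yes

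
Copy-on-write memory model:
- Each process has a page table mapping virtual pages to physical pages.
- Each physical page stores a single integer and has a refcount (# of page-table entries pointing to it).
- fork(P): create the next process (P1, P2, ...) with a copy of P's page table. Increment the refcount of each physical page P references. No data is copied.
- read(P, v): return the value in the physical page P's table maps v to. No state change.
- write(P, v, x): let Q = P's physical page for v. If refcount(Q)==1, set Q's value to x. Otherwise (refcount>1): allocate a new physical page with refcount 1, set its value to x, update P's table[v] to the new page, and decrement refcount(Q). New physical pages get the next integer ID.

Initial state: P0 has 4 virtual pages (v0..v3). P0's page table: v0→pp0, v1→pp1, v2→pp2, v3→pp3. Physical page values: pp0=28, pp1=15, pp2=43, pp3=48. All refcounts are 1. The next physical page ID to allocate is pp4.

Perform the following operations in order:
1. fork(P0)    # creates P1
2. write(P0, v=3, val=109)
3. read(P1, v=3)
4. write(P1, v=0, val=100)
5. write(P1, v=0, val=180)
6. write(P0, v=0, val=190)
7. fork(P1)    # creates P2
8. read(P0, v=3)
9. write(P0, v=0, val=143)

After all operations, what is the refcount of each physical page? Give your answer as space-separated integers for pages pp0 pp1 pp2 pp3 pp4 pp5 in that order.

Answer: 1 3 3 2 1 2

Derivation:
Op 1: fork(P0) -> P1. 4 ppages; refcounts: pp0:2 pp1:2 pp2:2 pp3:2
Op 2: write(P0, v3, 109). refcount(pp3)=2>1 -> COPY to pp4. 5 ppages; refcounts: pp0:2 pp1:2 pp2:2 pp3:1 pp4:1
Op 3: read(P1, v3) -> 48. No state change.
Op 4: write(P1, v0, 100). refcount(pp0)=2>1 -> COPY to pp5. 6 ppages; refcounts: pp0:1 pp1:2 pp2:2 pp3:1 pp4:1 pp5:1
Op 5: write(P1, v0, 180). refcount(pp5)=1 -> write in place. 6 ppages; refcounts: pp0:1 pp1:2 pp2:2 pp3:1 pp4:1 pp5:1
Op 6: write(P0, v0, 190). refcount(pp0)=1 -> write in place. 6 ppages; refcounts: pp0:1 pp1:2 pp2:2 pp3:1 pp4:1 pp5:1
Op 7: fork(P1) -> P2. 6 ppages; refcounts: pp0:1 pp1:3 pp2:3 pp3:2 pp4:1 pp5:2
Op 8: read(P0, v3) -> 109. No state change.
Op 9: write(P0, v0, 143). refcount(pp0)=1 -> write in place. 6 ppages; refcounts: pp0:1 pp1:3 pp2:3 pp3:2 pp4:1 pp5:2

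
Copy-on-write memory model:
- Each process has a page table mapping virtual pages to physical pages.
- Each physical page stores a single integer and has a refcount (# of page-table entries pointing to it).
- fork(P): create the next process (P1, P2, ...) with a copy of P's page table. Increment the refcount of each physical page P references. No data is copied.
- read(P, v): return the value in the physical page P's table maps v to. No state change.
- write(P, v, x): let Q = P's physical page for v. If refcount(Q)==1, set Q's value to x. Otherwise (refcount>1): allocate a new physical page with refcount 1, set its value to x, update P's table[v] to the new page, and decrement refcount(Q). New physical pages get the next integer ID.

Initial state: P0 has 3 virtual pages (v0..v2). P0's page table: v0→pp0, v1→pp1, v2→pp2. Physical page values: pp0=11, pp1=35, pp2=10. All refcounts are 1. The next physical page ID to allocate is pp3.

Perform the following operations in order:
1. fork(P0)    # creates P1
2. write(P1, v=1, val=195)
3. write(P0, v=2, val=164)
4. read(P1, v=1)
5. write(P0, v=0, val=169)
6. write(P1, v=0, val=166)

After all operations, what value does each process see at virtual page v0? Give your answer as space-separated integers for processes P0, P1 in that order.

Answer: 169 166

Derivation:
Op 1: fork(P0) -> P1. 3 ppages; refcounts: pp0:2 pp1:2 pp2:2
Op 2: write(P1, v1, 195). refcount(pp1)=2>1 -> COPY to pp3. 4 ppages; refcounts: pp0:2 pp1:1 pp2:2 pp3:1
Op 3: write(P0, v2, 164). refcount(pp2)=2>1 -> COPY to pp4. 5 ppages; refcounts: pp0:2 pp1:1 pp2:1 pp3:1 pp4:1
Op 4: read(P1, v1) -> 195. No state change.
Op 5: write(P0, v0, 169). refcount(pp0)=2>1 -> COPY to pp5. 6 ppages; refcounts: pp0:1 pp1:1 pp2:1 pp3:1 pp4:1 pp5:1
Op 6: write(P1, v0, 166). refcount(pp0)=1 -> write in place. 6 ppages; refcounts: pp0:1 pp1:1 pp2:1 pp3:1 pp4:1 pp5:1
P0: v0 -> pp5 = 169
P1: v0 -> pp0 = 166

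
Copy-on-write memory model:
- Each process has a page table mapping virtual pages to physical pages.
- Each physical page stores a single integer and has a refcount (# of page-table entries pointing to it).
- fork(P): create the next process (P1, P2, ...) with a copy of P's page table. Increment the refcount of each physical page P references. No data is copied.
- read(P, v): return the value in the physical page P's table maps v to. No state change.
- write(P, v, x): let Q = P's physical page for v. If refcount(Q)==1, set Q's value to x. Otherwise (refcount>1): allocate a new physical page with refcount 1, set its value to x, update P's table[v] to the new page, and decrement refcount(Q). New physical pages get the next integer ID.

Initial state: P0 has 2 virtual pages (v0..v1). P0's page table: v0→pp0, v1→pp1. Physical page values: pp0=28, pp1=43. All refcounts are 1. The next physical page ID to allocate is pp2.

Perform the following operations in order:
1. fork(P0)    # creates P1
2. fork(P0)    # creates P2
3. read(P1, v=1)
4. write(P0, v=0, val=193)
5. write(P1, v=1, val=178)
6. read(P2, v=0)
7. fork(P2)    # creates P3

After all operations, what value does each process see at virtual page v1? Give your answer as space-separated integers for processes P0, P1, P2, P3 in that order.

Answer: 43 178 43 43

Derivation:
Op 1: fork(P0) -> P1. 2 ppages; refcounts: pp0:2 pp1:2
Op 2: fork(P0) -> P2. 2 ppages; refcounts: pp0:3 pp1:3
Op 3: read(P1, v1) -> 43. No state change.
Op 4: write(P0, v0, 193). refcount(pp0)=3>1 -> COPY to pp2. 3 ppages; refcounts: pp0:2 pp1:3 pp2:1
Op 5: write(P1, v1, 178). refcount(pp1)=3>1 -> COPY to pp3. 4 ppages; refcounts: pp0:2 pp1:2 pp2:1 pp3:1
Op 6: read(P2, v0) -> 28. No state change.
Op 7: fork(P2) -> P3. 4 ppages; refcounts: pp0:3 pp1:3 pp2:1 pp3:1
P0: v1 -> pp1 = 43
P1: v1 -> pp3 = 178
P2: v1 -> pp1 = 43
P3: v1 -> pp1 = 43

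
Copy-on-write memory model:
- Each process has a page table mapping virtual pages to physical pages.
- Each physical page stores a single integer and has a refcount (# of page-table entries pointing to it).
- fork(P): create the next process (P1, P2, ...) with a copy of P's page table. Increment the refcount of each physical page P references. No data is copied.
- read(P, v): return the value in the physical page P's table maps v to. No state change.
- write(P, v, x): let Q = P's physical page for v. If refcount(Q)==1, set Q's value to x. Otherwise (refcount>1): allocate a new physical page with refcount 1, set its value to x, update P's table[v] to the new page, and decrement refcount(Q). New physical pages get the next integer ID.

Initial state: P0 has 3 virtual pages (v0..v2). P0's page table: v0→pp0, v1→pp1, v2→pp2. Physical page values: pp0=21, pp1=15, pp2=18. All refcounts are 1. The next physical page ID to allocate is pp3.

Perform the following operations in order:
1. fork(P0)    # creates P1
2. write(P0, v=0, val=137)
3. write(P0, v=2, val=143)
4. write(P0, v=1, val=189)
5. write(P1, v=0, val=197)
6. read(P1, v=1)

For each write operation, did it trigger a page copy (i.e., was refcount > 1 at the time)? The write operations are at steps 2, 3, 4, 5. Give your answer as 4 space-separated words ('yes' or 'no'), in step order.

Op 1: fork(P0) -> P1. 3 ppages; refcounts: pp0:2 pp1:2 pp2:2
Op 2: write(P0, v0, 137). refcount(pp0)=2>1 -> COPY to pp3. 4 ppages; refcounts: pp0:1 pp1:2 pp2:2 pp3:1
Op 3: write(P0, v2, 143). refcount(pp2)=2>1 -> COPY to pp4. 5 ppages; refcounts: pp0:1 pp1:2 pp2:1 pp3:1 pp4:1
Op 4: write(P0, v1, 189). refcount(pp1)=2>1 -> COPY to pp5. 6 ppages; refcounts: pp0:1 pp1:1 pp2:1 pp3:1 pp4:1 pp5:1
Op 5: write(P1, v0, 197). refcount(pp0)=1 -> write in place. 6 ppages; refcounts: pp0:1 pp1:1 pp2:1 pp3:1 pp4:1 pp5:1
Op 6: read(P1, v1) -> 15. No state change.

yes yes yes no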